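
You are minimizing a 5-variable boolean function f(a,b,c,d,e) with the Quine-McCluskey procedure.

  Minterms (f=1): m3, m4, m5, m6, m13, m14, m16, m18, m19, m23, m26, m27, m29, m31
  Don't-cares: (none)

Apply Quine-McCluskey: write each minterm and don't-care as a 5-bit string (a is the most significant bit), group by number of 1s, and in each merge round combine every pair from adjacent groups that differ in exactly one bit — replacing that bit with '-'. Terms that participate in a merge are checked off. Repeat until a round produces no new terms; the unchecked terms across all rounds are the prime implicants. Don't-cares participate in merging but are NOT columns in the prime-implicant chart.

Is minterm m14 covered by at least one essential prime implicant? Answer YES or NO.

YES

[col 0] 00011*, 00100*, 00101*, 00110*, 01101*, 01110*, 10000*, 10010*, 10011*, 10111*, 11010*, 11011*, 11101*, 11111*
[col 1] -0011, -1101, 0-101, 0-110, 001-0, 0010-, 1-010*, 1-011*, 1-111*, 10-11*, 100-0, 1001-*, 11-11*, 1101-*, 111-1
[col 2] 1--11, 1-01-
Prime implicants: -0011, -1101, 0-101, 0-110, 001-0, 0010-, 1--11, 1-01-, 100-0, 111-1
PI chart (minterm → PIs covering it):
  3 | -0011  (sole → essential)
  4 | 001-0,0010-
  5 | 0-101,0010-
  6 | 0-110,001-0
  13 | -1101,0-101
  14 | 0-110  (sole → essential)
  16 | 100-0  (sole → essential)
  18 | 1-01-,100-0
  19 | -0011,1--11,1-01-
  23 | 1--11  (sole → essential)
  26 | 1-01-  (sole → essential)
  27 | 1--11,1-01-
  29 | -1101,111-1
  31 | 1--11,111-1
Essential prime implicants: -0011, 0-110, 1--11, 1-01-, 100-0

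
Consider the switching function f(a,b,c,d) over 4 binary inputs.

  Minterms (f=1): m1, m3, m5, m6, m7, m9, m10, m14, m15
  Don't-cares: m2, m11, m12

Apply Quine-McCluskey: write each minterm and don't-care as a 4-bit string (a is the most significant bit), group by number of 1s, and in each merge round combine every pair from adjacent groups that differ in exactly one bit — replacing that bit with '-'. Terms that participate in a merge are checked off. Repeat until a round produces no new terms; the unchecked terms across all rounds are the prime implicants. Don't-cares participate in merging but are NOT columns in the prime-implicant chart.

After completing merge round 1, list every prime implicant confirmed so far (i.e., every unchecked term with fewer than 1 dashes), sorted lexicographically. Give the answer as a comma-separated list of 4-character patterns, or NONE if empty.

NONE

Round 0: 0001✓ 0010✓ 0011✓ 0101✓ 0110✓ 0111✓ 1001✓ 1010✓ 1011✓ 1100✓ 1110✓ 1111✓
Round 1: -001✓ -010✓ -011✓ -110✓ -111✓ 0-01✓ 0-10✓ 0-11✓ 00-1✓ 001-✓ 01-1✓ 011-✓ 1-10✓ 1-11✓ 10-1✓ 101-✓ 11-0 111-✓
Round 2: --10✓ --11✓ -0-1 -01-✓ -11-✓ 0--1 0-1-✓ 1-1-✓
Round 3: --1-
PIs = {--1-, -0-1, 0--1, 11-0}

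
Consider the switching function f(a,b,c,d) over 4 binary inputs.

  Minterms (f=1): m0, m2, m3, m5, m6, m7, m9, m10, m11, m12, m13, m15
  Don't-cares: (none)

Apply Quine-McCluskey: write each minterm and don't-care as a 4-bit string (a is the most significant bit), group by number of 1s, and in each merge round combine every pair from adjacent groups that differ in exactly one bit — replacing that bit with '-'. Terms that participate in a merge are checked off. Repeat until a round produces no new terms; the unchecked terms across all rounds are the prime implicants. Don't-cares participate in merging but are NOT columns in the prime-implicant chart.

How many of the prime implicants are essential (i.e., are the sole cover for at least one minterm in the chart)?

Round 0: 0000✓ 0010✓ 0011✓ 0101✓ 0110✓ 0111✓ 1001✓ 1010✓ 1011✓ 1100✓ 1101✓ 1111✓
Round 1: -010✓ -011✓ -101✓ -111✓ 0-10✓ 0-11✓ 00-0 001-✓ 01-1✓ 011-✓ 1-01✓ 1-11✓ 10-1✓ 101-✓ 11-1✓ 110-
Round 2: --11 -01- -1-1 0-1- 1--1
PIs = {--11, -01-, -1-1, 0-1-, 00-0, 1--1, 110-}
Coverage chart:
  m0: 00-0 ←essential
  m2: -01-,0-1-,00-0
  m3: --11,-01-,0-1-
  m5: -1-1 ←essential
  m6: 0-1- ←essential
  m7: --11,-1-1,0-1-
  m9: 1--1 ←essential
  m10: -01- ←essential
  m11: --11,-01-,1--1
  m12: 110- ←essential
  m13: -1-1,1--1,110-
  m15: --11,-1-1,1--1
Essential: -01-, -1-1, 0-1-, 00-0, 1--1, 110-

6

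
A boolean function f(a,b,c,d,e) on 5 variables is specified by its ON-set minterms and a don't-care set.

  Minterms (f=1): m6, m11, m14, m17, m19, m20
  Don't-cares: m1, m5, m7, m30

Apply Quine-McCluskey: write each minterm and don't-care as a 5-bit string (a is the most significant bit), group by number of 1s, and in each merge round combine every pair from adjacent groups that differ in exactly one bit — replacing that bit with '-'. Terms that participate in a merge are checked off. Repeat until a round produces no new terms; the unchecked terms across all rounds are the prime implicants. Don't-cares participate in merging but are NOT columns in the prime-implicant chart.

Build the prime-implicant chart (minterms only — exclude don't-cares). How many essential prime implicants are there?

[col 0] 00001*, 00101*, 00110*, 00111*, 01011, 01110*, 10001*, 10011*, 10100, 11110*
[col 1] -0001, -1110, 0-110, 00-01, 001-1, 0011-, 100-1
Prime implicants: -0001, -1110, 0-110, 00-01, 001-1, 0011-, 01011, 100-1, 10100
PI chart (minterm → PIs covering it):
  6 | 0-110,0011-
  11 | 01011  (sole → essential)
  14 | -1110,0-110
  17 | -0001,100-1
  19 | 100-1  (sole → essential)
  20 | 10100  (sole → essential)
Essential prime implicants: 01011, 100-1, 10100

3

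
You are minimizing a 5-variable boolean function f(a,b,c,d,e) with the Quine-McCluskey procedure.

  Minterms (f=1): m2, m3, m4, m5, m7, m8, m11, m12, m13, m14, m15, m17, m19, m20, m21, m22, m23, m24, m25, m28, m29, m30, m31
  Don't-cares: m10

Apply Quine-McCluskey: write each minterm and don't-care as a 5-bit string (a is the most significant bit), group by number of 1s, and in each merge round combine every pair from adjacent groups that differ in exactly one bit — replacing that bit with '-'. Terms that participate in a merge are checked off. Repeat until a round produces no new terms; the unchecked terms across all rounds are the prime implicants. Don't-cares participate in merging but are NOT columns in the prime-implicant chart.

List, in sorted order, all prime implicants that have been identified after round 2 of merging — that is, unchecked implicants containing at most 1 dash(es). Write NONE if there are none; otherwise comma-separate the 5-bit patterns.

[col 0] 00010*, 00011*, 00100*, 00101*, 00111*, 01000*, 01010*, 01011*, 01100*, 01101*, 01110*, 01111*, 10001*, 10011*, 10100*, 10101*, 10110*, 10111*, 11000*, 11001*, 11100*, 11101*, 11110*, 11111*
[col 1] -0011*, -0100*, -0101*, -0111*, -1000*, -1100*, -1101*, -1110*, -1111*, 0-010*, 0-011*, 0-100*, 0-101*, 0-111*, 00-11*, 0001-*, 001-1*, 0010-*, 01-00*, 01-10*, 01-11*, 010-0*, 0101-*, 011-0*, 011-1*, 0110-*, 0111-*, 1-001*, 1-100*, 1-101*, 1-110*, 1-111*, 10-01*, 10-11*, 100-1*, 101-0*, 101-1*, 1010-*, 1011-*, 11-00*, 11-01*, 1100-*, 111-0*, 111-1*, 1110-*, 1111-*
[col 2] --100*, --101*, --111*, -0-11, -01-1*, -010-*, -1-00, -11-0*, -11-1*, -110-*, -111-*, 0--11, 0-01-, 0-1-1*, 0-10-*, 01--0, 01-1-, 011--*, 1--01, 1-1-0*, 1-1-1*, 1-10-*, 1-11-*, 10--1, 101--*, 11-0-, 111--*
[col 3] --1-1, --10-, -11--, 1-1--
Prime implicants: --1-1, --10-, -0-11, -1-00, -11--, 0--11, 0-01-, 01--0, 01-1-, 1--01, 1-1--, 10--1, 11-0-

NONE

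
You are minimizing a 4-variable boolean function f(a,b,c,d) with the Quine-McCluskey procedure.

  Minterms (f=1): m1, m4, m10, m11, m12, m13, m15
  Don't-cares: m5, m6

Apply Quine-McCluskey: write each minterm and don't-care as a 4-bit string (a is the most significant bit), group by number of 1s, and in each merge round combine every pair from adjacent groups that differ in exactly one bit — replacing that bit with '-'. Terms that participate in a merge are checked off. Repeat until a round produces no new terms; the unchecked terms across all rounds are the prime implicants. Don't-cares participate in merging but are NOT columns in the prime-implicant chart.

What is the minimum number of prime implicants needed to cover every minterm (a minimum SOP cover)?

4

size-2^0 implicants → 0001(✓)  0100(✓)  0101(✓)  0110(✓)  1010(✓)  1011(✓)  1100(✓)  1101(✓)  1111(✓)
size-2^1 implicants → -100(✓)  -101(✓)  0-01  01-0  010-(✓)  1-11  101-  11-1  110-(✓)
size-2^2 implicants → -10-
Unchecked terms (primes): -10-, 0-01, 01-0, 1-11, 101-, 11-1
Minterm coverage:
  m1 ⊆ 0-01 [E]
  m4 ⊆ -10-,01-0
  m10 ⊆ 101- [E]
  m11 ⊆ 1-11,101-
  m12 ⊆ -10- [E]
  m13 ⊆ -10-,11-1
  m15 ⊆ 1-11,11-1
E = {-10-, 0-01, 101-}
Petrick residual → 1-11
Cover = bc' + a'c'd + acd + ab'c  |cover|=4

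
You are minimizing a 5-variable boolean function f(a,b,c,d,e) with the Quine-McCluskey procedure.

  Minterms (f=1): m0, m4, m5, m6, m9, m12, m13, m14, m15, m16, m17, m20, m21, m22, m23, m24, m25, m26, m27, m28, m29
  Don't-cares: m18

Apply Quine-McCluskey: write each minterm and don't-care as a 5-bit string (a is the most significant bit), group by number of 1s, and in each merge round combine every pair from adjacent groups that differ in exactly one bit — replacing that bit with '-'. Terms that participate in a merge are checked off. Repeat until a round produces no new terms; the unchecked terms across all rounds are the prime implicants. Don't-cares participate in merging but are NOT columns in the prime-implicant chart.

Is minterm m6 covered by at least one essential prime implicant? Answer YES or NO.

size-2^0 implicants → 00000(✓)  00100(✓)  00101(✓)  00110(✓)  01001(✓)  01100(✓)  01101(✓)  01110(✓)  01111(✓)  10000(✓)  10001(✓)  10010(✓)  10100(✓)  10101(✓)  10110(✓)  10111(✓)  11000(✓)  11001(✓)  11010(✓)  11011(✓)  11100(✓)  11101(✓)
size-2^1 implicants → -0000(✓)  -0100(✓)  -0101(✓)  -0110(✓)  -1001(✓)  -1100(✓)  -1101(✓)  0-100(✓)  0-101(✓)  0-110(✓)  00-00(✓)  001-0(✓)  0010-(✓)  01-01(✓)  011-0(✓)  011-1(✓)  0110-(✓)  0111-(✓)  1-000(✓)  1-001(✓)  1-010(✓)  1-100(✓)  1-101(✓)  10-00(✓)  10-01(✓)  10-10(✓)  100-0(✓)  1000-(✓)  101-0(✓)  101-1(✓)  1010-(✓)  1011-(✓)  11-00(✓)  11-01(✓)  110-0(✓)  110-1(✓)  1100-(✓)  1101-(✓)  1110-(✓)
size-2^2 implicants → --100(✓)  --101(✓)  -0-00  -01-0  -010-(✓)  -1-01  -110-(✓)  0-1-0  0-10-(✓)  011--  1--00(✓)  1--01(✓)  1-0-0  1-00-(✓)  1-10-(✓)  10--0  10-0-(✓)  101--  11-0-(✓)  110--
size-2^3 implicants → --10-  1--0-
Unchecked terms (primes): --10-, -0-00, -01-0, -1-01, 0-1-0, 011--, 1--0-, 1-0-0, 10--0, 101--, 110--
Minterm coverage:
  m0 ⊆ -0-00 [E]
  m4 ⊆ --10-,-0-00,-01-0,0-1-0
  m5 ⊆ --10- [E]
  m6 ⊆ -01-0,0-1-0
  m9 ⊆ -1-01 [E]
  m12 ⊆ --10-,0-1-0,011--
  m13 ⊆ --10-,-1-01,011--
  m14 ⊆ 0-1-0,011--
  m15 ⊆ 011-- [E]
  m16 ⊆ -0-00,1--0-,1-0-0,10--0
  m17 ⊆ 1--0- [E]
  m20 ⊆ --10-,-0-00,-01-0,1--0-,10--0,101--
  m21 ⊆ --10-,1--0-,101--
  m22 ⊆ -01-0,10--0,101--
  m23 ⊆ 101-- [E]
  m24 ⊆ 1--0-,1-0-0,110--
  m25 ⊆ -1-01,1--0-,110--
  m26 ⊆ 1-0-0,110--
  m27 ⊆ 110-- [E]
  m28 ⊆ --10-,1--0-
  m29 ⊆ --10-,-1-01,1--0-
E = {--10-, -0-00, -1-01, 011--, 1--0-, 101--, 110--}

NO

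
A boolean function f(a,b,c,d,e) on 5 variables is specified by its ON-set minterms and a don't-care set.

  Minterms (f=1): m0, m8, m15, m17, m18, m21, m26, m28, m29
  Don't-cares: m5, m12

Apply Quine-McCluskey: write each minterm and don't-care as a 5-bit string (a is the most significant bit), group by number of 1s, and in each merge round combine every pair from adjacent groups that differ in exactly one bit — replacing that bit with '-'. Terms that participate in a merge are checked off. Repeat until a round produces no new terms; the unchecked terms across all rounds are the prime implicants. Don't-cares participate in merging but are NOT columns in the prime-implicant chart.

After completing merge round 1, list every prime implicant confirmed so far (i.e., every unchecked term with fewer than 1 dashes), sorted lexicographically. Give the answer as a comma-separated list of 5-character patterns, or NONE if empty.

Round 0: 00000✓ 00101✓ 01000✓ 01100✓ 01111 10001✓ 10010✓ 10101✓ 11010✓ 11100✓ 11101✓
Round 1: -0101 -1100 0-000 01-00 1-010 1-101 10-01 1110-
PIs = {-0101, -1100, 0-000, 01-00, 01111, 1-010, 1-101, 10-01, 1110-}

01111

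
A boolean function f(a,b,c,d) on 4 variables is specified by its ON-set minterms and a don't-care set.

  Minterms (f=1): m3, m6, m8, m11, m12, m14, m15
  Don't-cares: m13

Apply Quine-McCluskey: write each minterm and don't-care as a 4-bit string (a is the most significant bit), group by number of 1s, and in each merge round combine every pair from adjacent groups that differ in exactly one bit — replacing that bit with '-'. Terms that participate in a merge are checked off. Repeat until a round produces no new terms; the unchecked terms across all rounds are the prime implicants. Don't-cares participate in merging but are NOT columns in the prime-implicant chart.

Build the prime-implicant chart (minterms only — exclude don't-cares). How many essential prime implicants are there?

[col 0] 0011*, 0110*, 1000*, 1011*, 1100*, 1101*, 1110*, 1111*
[col 1] -011, -110, 1-00, 1-11, 11-0*, 11-1*, 110-*, 111-*
[col 2] 11--
Prime implicants: -011, -110, 1-00, 1-11, 11--
PI chart (minterm → PIs covering it):
  3 | -011  (sole → essential)
  6 | -110  (sole → essential)
  8 | 1-00  (sole → essential)
  11 | -011,1-11
  12 | 1-00,11--
  14 | -110,11--
  15 | 1-11,11--
Essential prime implicants: -011, -110, 1-00

3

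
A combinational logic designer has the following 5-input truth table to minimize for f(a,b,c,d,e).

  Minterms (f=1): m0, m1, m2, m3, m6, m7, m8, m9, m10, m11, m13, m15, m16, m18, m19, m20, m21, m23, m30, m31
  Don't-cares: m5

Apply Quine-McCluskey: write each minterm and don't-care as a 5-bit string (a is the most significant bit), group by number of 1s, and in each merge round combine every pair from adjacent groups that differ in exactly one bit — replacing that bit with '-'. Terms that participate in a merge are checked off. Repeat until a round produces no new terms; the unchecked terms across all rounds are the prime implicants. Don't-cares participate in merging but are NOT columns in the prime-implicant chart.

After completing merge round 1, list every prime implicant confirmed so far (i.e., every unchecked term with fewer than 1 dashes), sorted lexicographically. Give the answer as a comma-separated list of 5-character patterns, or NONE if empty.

NONE

Round 0: 00000✓ 00001✓ 00010✓ 00011✓ 00101✓ 00110✓ 00111✓ 01000✓ 01001✓ 01010✓ 01011✓ 01101✓ 01111✓ 10000✓ 10010✓ 10011✓ 10100✓ 10101✓ 10111✓ 11110✓ 11111✓
Round 1: -0000✓ -0010✓ -0011✓ -0101✓ -0111✓ -1111✓ 0-000✓ 0-001✓ 0-010✓ 0-011✓ 0-101✓ 0-111✓ 00-01✓ 00-10✓ 00-11✓ 000-0✓ 000-1✓ 0000-✓ 0001-✓ 001-1✓ 0011-✓ 01-01✓ 01-11✓ 010-0✓ 010-1✓ 0100-✓ 0101-✓ 011-1✓ 1-111✓ 10-00 10-11✓ 100-0✓ 1001-✓ 101-1✓ 1010- 1111-
Round 2: --111 -0-11 -00-0 -001- -01-1 0--01✓ 0--11✓ 0-0-0✓ 0-0-1✓ 0-00-✓ 0-01-✓ 0-1-1✓ 00--1✓ 00-1- 000--✓ 01--1✓ 010--✓
Round 3: 0---1 0-0--
PIs = {--111, -0-11, -00-0, -001-, -01-1, 0---1, 0-0--, 00-1-, 10-00, 1010-, 1111-}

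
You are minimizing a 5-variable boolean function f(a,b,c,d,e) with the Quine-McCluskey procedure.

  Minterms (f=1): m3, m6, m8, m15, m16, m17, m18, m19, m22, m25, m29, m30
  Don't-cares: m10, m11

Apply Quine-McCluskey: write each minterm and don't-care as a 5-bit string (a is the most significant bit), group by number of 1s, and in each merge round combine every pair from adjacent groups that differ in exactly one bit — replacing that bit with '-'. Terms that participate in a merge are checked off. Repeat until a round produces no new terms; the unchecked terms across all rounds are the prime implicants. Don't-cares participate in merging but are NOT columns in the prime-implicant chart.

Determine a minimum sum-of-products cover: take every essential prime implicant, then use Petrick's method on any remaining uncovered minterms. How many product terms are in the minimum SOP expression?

7

[col 0] 00011*, 00110*, 01000*, 01010*, 01011*, 01111*, 10000*, 10001*, 10010*, 10011*, 10110*, 11001*, 11101*, 11110*
[col 1] -0011, -0110, 0-011, 01-11, 010-0, 0101-, 1-001, 1-110, 10-10, 100-0*, 100-1*, 1000-*, 1001-*, 11-01
[col 2] 100--
Prime implicants: -0011, -0110, 0-011, 01-11, 010-0, 0101-, 1-001, 1-110, 10-10, 100--, 11-01
PI chart (minterm → PIs covering it):
  3 | -0011,0-011
  6 | -0110  (sole → essential)
  8 | 010-0  (sole → essential)
  15 | 01-11  (sole → essential)
  16 | 100--  (sole → essential)
  17 | 1-001,100--
  18 | 10-10,100--
  19 | -0011,100--
  22 | -0110,1-110,10-10
  25 | 1-001,11-01
  29 | 11-01  (sole → essential)
  30 | 1-110  (sole → essential)
Essential prime implicants: -0110, 01-11, 010-0, 1-110, 100--, 11-01
Petrick residual → -0011
Minimum SOP uses 7 PIs: b'c'de + b'cde' + a'bde + a'bc'e' + acde' + ab'c' + abd'e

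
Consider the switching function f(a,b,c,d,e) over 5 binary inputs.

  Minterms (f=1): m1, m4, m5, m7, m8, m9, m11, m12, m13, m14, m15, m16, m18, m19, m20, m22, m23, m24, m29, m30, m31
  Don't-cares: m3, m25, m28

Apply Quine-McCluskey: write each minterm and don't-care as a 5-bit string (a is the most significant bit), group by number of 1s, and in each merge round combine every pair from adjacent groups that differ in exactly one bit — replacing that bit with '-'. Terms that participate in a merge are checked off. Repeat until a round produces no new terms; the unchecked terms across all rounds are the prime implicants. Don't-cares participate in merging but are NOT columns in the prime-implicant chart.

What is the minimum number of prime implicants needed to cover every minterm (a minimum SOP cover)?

[col 0] 00001*, 00011*, 00100*, 00101*, 00111*, 01000*, 01001*, 01011*, 01100*, 01101*, 01110*, 01111*, 10000*, 10010*, 10011*, 10100*, 10110*, 10111*, 11000*, 11001*, 11100*, 11101*, 11110*, 11111*
[col 1] -0011*, -0100*, -0111*, -1000*, -1001*, -1100*, -1101*, -1110*, -1111*, 0-001*, 0-011*, 0-100*, 0-101*, 0-111*, 00-01*, 00-11*, 000-1*, 001-1*, 0010-*, 01-00*, 01-01*, 01-11*, 010-1*, 0100-*, 011-0*, 011-1*, 0110-*, 0111-*, 1-000*, 1-100*, 1-110*, 1-111*, 10-00*, 10-10*, 10-11*, 100-0*, 1001-*, 101-0*, 1011-*, 11-00*, 11-01*, 1100-*, 111-0*, 111-1*, 1110-*, 1111-*
[col 2] --100, --111, -0-11, -1-00*, -1-01*, -100-*, -11-0*, -11-1*, -110-*, -111-*, 0--01*, 0--11*, 0-0-1*, 0-1-1*, 0-10-, 00--1*, 01--1*, 01-0-*, 011--*, 1--00, 1-1-0, 1-11-, 10--0, 10-1-, 11-0-*, 111--*
[col 3] -1-0-, -11--, 0---1
Prime implicants: --100, --111, -0-11, -1-0-, -11--, 0---1, 0-10-, 1--00, 1-1-0, 1-11-, 10--0, 10-1-
PI chart (minterm → PIs covering it):
  1 | 0---1  (sole → essential)
  4 | --100,0-10-
  5 | 0---1,0-10-
  7 | --111,-0-11,0---1
  8 | -1-0-  (sole → essential)
  9 | -1-0-,0---1
  11 | 0---1  (sole → essential)
  12 | --100,-1-0-,-11--,0-10-
  13 | -1-0-,-11--,0---1,0-10-
  14 | -11--  (sole → essential)
  15 | --111,-11--,0---1
  16 | 1--00,10--0
  18 | 10--0,10-1-
  19 | -0-11,10-1-
  20 | --100,1--00,1-1-0,10--0
  22 | 1-1-0,1-11-,10--0,10-1-
  23 | --111,-0-11,1-11-,10-1-
  24 | -1-0-,1--00
  29 | -1-0-,-11--
  30 | -11--,1-1-0,1-11-
  31 | --111,-11--,1-11-
Essential prime implicants: -1-0-, -11--, 0---1
Petrick residual → --100, -0-11, 10--0
Minimum SOP uses 6 PIs: cd'e' + b'de + bd' + bc + a'e + ab'e'

6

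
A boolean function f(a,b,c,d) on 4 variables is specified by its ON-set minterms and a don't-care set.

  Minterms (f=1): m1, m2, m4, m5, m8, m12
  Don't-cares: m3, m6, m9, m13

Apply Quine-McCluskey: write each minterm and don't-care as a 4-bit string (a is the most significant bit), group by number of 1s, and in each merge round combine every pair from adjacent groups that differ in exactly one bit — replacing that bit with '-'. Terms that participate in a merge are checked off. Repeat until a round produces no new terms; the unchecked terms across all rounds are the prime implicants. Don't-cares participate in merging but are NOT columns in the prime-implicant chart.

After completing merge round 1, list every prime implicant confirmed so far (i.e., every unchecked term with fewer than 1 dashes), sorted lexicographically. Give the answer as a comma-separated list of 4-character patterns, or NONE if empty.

NONE

size-2^0 implicants → 0001(✓)  0010(✓)  0011(✓)  0100(✓)  0101(✓)  0110(✓)  1000(✓)  1001(✓)  1100(✓)  1101(✓)
size-2^1 implicants → -001(✓)  -100(✓)  -101(✓)  0-01(✓)  0-10  00-1  001-  01-0  010-(✓)  1-00(✓)  1-01(✓)  100-(✓)  110-(✓)
size-2^2 implicants → --01  -10-  1-0-
Unchecked terms (primes): --01, -10-, 0-10, 00-1, 001-, 01-0, 1-0-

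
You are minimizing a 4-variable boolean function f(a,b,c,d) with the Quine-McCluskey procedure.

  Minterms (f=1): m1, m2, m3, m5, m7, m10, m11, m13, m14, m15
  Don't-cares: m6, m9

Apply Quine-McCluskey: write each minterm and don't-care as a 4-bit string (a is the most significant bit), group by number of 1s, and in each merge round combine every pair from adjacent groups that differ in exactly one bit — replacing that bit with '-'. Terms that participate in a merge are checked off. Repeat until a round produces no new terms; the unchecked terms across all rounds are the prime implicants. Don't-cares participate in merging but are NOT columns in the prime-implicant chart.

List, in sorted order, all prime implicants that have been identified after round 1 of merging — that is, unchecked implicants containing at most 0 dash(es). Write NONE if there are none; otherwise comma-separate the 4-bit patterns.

Round 0: 0001✓ 0010✓ 0011✓ 0101✓ 0110✓ 0111✓ 1001✓ 1010✓ 1011✓ 1101✓ 1110✓ 1111✓
Round 1: -001✓ -010✓ -011✓ -101✓ -110✓ -111✓ 0-01✓ 0-10✓ 0-11✓ 00-1✓ 001-✓ 01-1✓ 011-✓ 1-01✓ 1-10✓ 1-11✓ 10-1✓ 101-✓ 11-1✓ 111-✓
Round 2: --01✓ --10✓ --11✓ -0-1✓ -01-✓ -1-1✓ -11-✓ 0--1✓ 0-1-✓ 1--1✓ 1-1-✓
Round 3: ---1 --1-
PIs = {---1, --1-}

NONE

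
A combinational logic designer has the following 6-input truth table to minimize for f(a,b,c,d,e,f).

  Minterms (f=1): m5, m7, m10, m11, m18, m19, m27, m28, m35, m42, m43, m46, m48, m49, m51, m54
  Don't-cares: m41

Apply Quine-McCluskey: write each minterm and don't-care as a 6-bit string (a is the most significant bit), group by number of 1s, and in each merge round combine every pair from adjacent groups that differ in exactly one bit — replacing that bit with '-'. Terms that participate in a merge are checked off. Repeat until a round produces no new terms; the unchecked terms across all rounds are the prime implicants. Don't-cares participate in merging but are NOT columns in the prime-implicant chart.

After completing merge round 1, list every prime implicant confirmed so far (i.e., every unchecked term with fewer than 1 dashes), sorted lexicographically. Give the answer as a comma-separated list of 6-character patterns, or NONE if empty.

Round 0: 000101✓ 000111✓ 001010✓ 001011✓ 010010✓ 010011✓ 011011✓ 011100 100011✓ 101001✓ 101010✓ 101011✓ 101110✓ 110000✓ 110001✓ 110011✓ 110110
Round 1: -01010✓ -01011✓ -10011 0-1011 0001-1 00101-✓ 01-011 01001- 1-0011 10-011 101-10 1010-1 10101-✓ 1100-1 11000-
Round 2: -0101-
PIs = {-0101-, -10011, 0-1011, 0001-1, 01-011, 01001-, 011100, 1-0011, 10-011, 101-10, 1010-1, 1100-1, 11000-, 110110}

011100, 110110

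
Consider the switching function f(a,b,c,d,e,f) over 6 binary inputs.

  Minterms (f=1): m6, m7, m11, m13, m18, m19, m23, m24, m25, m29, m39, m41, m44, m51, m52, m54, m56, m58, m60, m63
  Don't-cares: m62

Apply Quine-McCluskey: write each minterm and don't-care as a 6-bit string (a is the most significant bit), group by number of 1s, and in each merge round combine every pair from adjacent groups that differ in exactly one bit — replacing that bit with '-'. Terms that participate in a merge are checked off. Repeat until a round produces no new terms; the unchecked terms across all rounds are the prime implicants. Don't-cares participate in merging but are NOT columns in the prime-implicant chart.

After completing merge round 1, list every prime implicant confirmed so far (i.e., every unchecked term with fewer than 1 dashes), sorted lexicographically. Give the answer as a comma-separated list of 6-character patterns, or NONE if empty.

size-2^0 implicants → 000110(✓)  000111(✓)  001011  001101(✓)  010010(✓)  010011(✓)  010111(✓)  011000(✓)  011001(✓)  011101(✓)  100111(✓)  101001  101100(✓)  110011(✓)  110100(✓)  110110(✓)  111000(✓)  111010(✓)  111100(✓)  111110(✓)  111111(✓)
size-2^1 implicants → -00111  -10011  -11000  0-0111  0-1101  00011-  010-11  01001-  011-01  01100-  1-1100  11-100(✓)  11-110(✓)  1101-0(✓)  111-00(✓)  111-10(✓)  1110-0(✓)  1111-0(✓)  11111-
size-2^2 implicants → 11-1-0  111--0
Unchecked terms (primes): -00111, -10011, -11000, 0-0111, 0-1101, 00011-, 001011, 010-11, 01001-, 011-01, 01100-, 1-1100, 101001, 11-1-0, 111--0, 11111-

001011, 101001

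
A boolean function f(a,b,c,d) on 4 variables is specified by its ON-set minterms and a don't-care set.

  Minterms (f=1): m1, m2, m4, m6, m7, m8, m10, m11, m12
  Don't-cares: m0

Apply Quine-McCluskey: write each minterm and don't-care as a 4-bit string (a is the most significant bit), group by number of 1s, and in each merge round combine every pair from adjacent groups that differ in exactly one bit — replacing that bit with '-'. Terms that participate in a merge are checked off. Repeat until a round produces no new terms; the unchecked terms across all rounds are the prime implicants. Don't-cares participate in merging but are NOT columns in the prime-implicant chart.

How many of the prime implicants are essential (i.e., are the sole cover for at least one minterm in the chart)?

size-2^0 implicants → 0000(✓)  0001(✓)  0010(✓)  0100(✓)  0110(✓)  0111(✓)  1000(✓)  1010(✓)  1011(✓)  1100(✓)
size-2^1 implicants → -000(✓)  -010(✓)  -100(✓)  0-00(✓)  0-10(✓)  00-0(✓)  000-  01-0(✓)  011-  1-00(✓)  10-0(✓)  101-
size-2^2 implicants → --00  -0-0  0--0
Unchecked terms (primes): --00, -0-0, 0--0, 000-, 011-, 101-
Minterm coverage:
  m1 ⊆ 000- [E]
  m2 ⊆ -0-0,0--0
  m4 ⊆ --00,0--0
  m6 ⊆ 0--0,011-
  m7 ⊆ 011- [E]
  m8 ⊆ --00,-0-0
  m10 ⊆ -0-0,101-
  m11 ⊆ 101- [E]
  m12 ⊆ --00 [E]
E = {--00, 000-, 011-, 101-}

4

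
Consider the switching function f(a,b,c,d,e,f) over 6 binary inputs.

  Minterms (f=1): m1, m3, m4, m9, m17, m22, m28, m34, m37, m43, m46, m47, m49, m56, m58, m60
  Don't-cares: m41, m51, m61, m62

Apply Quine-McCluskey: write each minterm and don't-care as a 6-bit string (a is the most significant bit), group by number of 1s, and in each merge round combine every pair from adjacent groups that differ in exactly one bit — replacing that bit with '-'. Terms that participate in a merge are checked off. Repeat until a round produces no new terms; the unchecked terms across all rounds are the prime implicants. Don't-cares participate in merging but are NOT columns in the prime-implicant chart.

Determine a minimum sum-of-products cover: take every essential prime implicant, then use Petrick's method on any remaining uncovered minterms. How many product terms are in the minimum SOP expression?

[col 0] 000001*, 000011*, 000100, 001001*, 010001*, 010110, 011100*, 100010, 100101, 101001*, 101011*, 101110*, 101111*, 110001*, 110011*, 111000*, 111010*, 111100*, 111101*, 111110*
[col 1] -01001, -10001, -11100, 0-0001, 00-001, 0000-1, 1-1110, 101-11, 1010-1, 10111-, 1100-1, 111-00*, 111-10*, 1110-0*, 1111-0*, 11110-
[col 2] 111--0
Prime implicants: -01001, -10001, -11100, 0-0001, 00-001, 0000-1, 000100, 010110, 1-1110, 100010, 100101, 101-11, 1010-1, 10111-, 1100-1, 111--0, 11110-
PI chart (minterm → PIs covering it):
  1 | 0-0001,00-001,0000-1
  3 | 0000-1  (sole → essential)
  4 | 000100  (sole → essential)
  9 | -01001,00-001
  17 | -10001,0-0001
  22 | 010110  (sole → essential)
  28 | -11100  (sole → essential)
  34 | 100010  (sole → essential)
  37 | 100101  (sole → essential)
  43 | 101-11,1010-1
  46 | 1-1110,10111-
  47 | 101-11,10111-
  49 | -10001,1100-1
  56 | 111--0  (sole → essential)
  58 | 111--0  (sole → essential)
  60 | -11100,111--0,11110-
Essential prime implicants: -11100, 0000-1, 000100, 010110, 100010, 100101, 111--0
Petrick residual → -01001, -10001, 1-1110, 101-11
Minimum SOP uses 11 PIs: b'cd'e'f + bc'd'e'f + bcde'f' + a'b'c'd'f + a'b'c'de'f' + a'bc'def' + acdef' + ab'c'd'ef' + ab'c'de'f + ab'cef + abcf'

11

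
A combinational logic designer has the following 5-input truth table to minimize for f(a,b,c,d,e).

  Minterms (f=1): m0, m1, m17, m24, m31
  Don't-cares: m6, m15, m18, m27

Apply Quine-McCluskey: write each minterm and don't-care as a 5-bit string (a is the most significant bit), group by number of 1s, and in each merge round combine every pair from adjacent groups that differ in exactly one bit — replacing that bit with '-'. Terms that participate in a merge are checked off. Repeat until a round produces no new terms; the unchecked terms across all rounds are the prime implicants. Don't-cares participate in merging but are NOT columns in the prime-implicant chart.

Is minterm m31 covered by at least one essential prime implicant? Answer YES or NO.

size-2^0 implicants → 00000(✓)  00001(✓)  00110  01111(✓)  10001(✓)  10010  11000  11011(✓)  11111(✓)
size-2^1 implicants → -0001  -1111  0000-  11-11
Unchecked terms (primes): -0001, -1111, 0000-, 00110, 10010, 11-11, 11000
Minterm coverage:
  m0 ⊆ 0000- [E]
  m1 ⊆ -0001,0000-
  m17 ⊆ -0001 [E]
  m24 ⊆ 11000 [E]
  m31 ⊆ -1111,11-11
E = {-0001, 0000-, 11000}

NO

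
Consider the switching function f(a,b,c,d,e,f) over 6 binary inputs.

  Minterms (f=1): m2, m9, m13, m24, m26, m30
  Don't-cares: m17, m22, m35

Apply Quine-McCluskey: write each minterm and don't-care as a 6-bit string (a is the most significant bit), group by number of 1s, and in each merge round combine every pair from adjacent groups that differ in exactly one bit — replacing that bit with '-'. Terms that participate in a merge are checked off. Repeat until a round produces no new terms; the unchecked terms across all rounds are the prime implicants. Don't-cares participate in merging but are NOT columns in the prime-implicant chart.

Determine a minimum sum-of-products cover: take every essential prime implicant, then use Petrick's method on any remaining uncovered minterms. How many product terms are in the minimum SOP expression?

Round 0: 000010 001001✓ 001101✓ 010001 010110✓ 011000✓ 011010✓ 011110✓ 100011
Round 1: 001-01 01-110 011-10 0110-0
PIs = {000010, 001-01, 01-110, 010001, 011-10, 0110-0, 100011}
Coverage chart:
  m2: 000010 ←essential
  m9: 001-01 ←essential
  m13: 001-01 ←essential
  m24: 0110-0 ←essential
  m26: 011-10,0110-0
  m30: 01-110,011-10
Essential: 000010, 001-01, 0110-0
Petrick residual → 01-110
Min cover (4 terms): a'b'c'd'ef' + a'b'ce'f + a'bdef' + a'bcd'f'

4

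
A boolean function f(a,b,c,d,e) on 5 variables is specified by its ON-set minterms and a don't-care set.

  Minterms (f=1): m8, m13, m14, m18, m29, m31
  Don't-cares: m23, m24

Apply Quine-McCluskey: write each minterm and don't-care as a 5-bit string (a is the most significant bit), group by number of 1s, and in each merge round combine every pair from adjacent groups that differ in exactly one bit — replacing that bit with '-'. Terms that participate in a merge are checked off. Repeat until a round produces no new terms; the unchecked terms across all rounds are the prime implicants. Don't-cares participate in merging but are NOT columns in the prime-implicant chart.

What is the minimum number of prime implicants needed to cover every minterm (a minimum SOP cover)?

size-2^0 implicants → 01000(✓)  01101(✓)  01110  10010  10111(✓)  11000(✓)  11101(✓)  11111(✓)
size-2^1 implicants → -1000  -1101  1-111  111-1
Unchecked terms (primes): -1000, -1101, 01110, 1-111, 10010, 111-1
Minterm coverage:
  m8 ⊆ -1000 [E]
  m13 ⊆ -1101 [E]
  m14 ⊆ 01110 [E]
  m18 ⊆ 10010 [E]
  m29 ⊆ -1101,111-1
  m31 ⊆ 1-111,111-1
E = {-1000, -1101, 01110, 10010}
Petrick residual → 1-111
Cover = bc'd'e' + bcd'e + a'bcde' + acde + ab'c'de'  |cover|=5

5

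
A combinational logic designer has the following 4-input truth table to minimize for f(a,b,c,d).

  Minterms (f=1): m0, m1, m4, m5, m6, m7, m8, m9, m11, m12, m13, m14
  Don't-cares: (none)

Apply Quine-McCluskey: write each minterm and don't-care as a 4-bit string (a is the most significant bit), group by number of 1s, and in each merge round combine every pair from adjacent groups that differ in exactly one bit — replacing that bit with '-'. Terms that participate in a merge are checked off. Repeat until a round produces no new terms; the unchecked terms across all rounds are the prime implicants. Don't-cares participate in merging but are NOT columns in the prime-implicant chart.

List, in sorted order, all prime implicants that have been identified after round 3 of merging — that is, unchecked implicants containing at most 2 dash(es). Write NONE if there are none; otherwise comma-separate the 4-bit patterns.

-1-0, 01--, 10-1

[col 0] 0000*, 0001*, 0100*, 0101*, 0110*, 0111*, 1000*, 1001*, 1011*, 1100*, 1101*, 1110*
[col 1] -000*, -001*, -100*, -101*, -110*, 0-00*, 0-01*, 000-*, 01-0*, 01-1*, 010-*, 011-*, 1-00*, 1-01*, 10-1, 100-*, 11-0*, 110-*
[col 2] --00*, --01*, -00-*, -1-0, -10-*, 0-0-*, 01--, 1-0-*
[col 3] --0-
Prime implicants: --0-, -1-0, 01--, 10-1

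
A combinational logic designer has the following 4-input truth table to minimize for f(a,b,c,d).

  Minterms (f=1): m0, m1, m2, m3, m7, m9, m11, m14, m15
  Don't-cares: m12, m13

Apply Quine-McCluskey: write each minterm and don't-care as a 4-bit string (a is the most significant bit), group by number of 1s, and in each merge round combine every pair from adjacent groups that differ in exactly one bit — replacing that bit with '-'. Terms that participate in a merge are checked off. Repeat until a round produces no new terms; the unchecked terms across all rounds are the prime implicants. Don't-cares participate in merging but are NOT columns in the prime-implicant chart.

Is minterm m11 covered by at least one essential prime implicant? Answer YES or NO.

YES

size-2^0 implicants → 0000(✓)  0001(✓)  0010(✓)  0011(✓)  0111(✓)  1001(✓)  1011(✓)  1100(✓)  1101(✓)  1110(✓)  1111(✓)
size-2^1 implicants → -001(✓)  -011(✓)  -111(✓)  0-11(✓)  00-0(✓)  00-1(✓)  000-(✓)  001-(✓)  1-01(✓)  1-11(✓)  10-1(✓)  11-0(✓)  11-1(✓)  110-(✓)  111-(✓)
size-2^2 implicants → --11  -0-1  00--  1--1  11--
Unchecked terms (primes): --11, -0-1, 00--, 1--1, 11--
Minterm coverage:
  m0 ⊆ 00-- [E]
  m1 ⊆ -0-1,00--
  m2 ⊆ 00-- [E]
  m3 ⊆ --11,-0-1,00--
  m7 ⊆ --11 [E]
  m9 ⊆ -0-1,1--1
  m11 ⊆ --11,-0-1,1--1
  m14 ⊆ 11-- [E]
  m15 ⊆ --11,1--1,11--
E = {--11, 00--, 11--}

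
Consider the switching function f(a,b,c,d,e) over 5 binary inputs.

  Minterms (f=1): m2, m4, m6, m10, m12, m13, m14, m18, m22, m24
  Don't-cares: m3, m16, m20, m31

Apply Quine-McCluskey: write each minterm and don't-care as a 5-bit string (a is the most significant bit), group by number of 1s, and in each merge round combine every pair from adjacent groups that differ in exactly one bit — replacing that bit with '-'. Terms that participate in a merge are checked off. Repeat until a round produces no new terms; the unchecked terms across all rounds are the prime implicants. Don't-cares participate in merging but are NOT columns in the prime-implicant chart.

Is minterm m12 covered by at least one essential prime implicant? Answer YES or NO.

[col 0] 00010*, 00011*, 00100*, 00110*, 01010*, 01100*, 01101*, 01110*, 10000*, 10010*, 10100*, 10110*, 11000*, 11111
[col 1] -0010*, -0100*, -0110*, 0-010*, 0-100*, 0-110*, 00-10*, 0001-, 001-0*, 01-10*, 011-0*, 0110-, 1-000, 10-00*, 10-10*, 100-0*, 101-0*
[col 2] -0-10, -01-0, 0--10, 0-1-0, 10--0
Prime implicants: -0-10, -01-0, 0--10, 0-1-0, 0001-, 0110-, 1-000, 10--0, 11111
PI chart (minterm → PIs covering it):
  2 | -0-10,0--10,0001-
  4 | -01-0,0-1-0
  6 | -0-10,-01-0,0--10,0-1-0
  10 | 0--10  (sole → essential)
  12 | 0-1-0,0110-
  13 | 0110-  (sole → essential)
  14 | 0--10,0-1-0
  18 | -0-10,10--0
  22 | -0-10,-01-0,10--0
  24 | 1-000  (sole → essential)
Essential prime implicants: 0--10, 0110-, 1-000

YES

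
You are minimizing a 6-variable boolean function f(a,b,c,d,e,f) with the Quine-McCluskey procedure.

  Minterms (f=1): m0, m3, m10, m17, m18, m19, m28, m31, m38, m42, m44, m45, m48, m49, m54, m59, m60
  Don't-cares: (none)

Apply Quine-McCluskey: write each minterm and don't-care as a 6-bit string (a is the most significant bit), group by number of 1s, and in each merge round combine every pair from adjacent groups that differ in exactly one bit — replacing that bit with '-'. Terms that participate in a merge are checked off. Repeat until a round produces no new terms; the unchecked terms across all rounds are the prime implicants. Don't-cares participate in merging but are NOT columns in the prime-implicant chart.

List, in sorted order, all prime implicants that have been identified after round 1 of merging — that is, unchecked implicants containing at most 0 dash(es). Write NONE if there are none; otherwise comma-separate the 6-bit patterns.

size-2^0 implicants → 000000  000011(✓)  001010(✓)  010001(✓)  010010(✓)  010011(✓)  011100(✓)  011111  100110(✓)  101010(✓)  101100(✓)  101101(✓)  110000(✓)  110001(✓)  110110(✓)  111011  111100(✓)
size-2^1 implicants → -01010  -10001  -11100  0-0011  0100-1  01001-  1-0110  1-1100  10110-  11000-
Unchecked terms (primes): -01010, -10001, -11100, 0-0011, 000000, 0100-1, 01001-, 011111, 1-0110, 1-1100, 10110-, 11000-, 111011

000000, 011111, 111011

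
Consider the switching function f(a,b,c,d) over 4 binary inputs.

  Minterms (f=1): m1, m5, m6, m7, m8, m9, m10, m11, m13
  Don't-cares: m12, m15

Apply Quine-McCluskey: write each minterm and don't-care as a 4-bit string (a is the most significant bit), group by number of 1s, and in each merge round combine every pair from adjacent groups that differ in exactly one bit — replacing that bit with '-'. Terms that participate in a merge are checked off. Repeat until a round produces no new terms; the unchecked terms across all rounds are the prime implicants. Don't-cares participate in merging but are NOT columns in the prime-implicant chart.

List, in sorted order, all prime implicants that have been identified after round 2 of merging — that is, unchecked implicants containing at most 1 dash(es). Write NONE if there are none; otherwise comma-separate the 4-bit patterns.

size-2^0 implicants → 0001(✓)  0101(✓)  0110(✓)  0111(✓)  1000(✓)  1001(✓)  1010(✓)  1011(✓)  1100(✓)  1101(✓)  1111(✓)
size-2^1 implicants → -001(✓)  -101(✓)  -111(✓)  0-01(✓)  01-1(✓)  011-  1-00(✓)  1-01(✓)  1-11(✓)  10-0(✓)  10-1(✓)  100-(✓)  101-(✓)  11-1(✓)  110-(✓)
size-2^2 implicants → --01  -1-1  1--1  1-0-  10--
Unchecked terms (primes): --01, -1-1, 011-, 1--1, 1-0-, 10--

011-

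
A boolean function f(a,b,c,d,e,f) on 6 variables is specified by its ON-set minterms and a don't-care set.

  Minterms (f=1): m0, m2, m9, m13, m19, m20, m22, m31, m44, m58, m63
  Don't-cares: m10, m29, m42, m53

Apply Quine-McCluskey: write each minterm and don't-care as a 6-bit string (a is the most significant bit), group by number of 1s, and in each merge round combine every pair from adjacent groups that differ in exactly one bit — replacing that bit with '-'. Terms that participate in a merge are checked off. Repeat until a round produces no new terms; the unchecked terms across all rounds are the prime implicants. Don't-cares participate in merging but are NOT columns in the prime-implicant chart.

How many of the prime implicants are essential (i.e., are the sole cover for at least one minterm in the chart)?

7

[col 0] 000000*, 000010*, 001001*, 001010*, 001101*, 010011, 010100*, 010110*, 011101*, 011111*, 101010*, 101100, 110101, 111010*, 111111*
[col 1] -01010, -11111, 0-1101, 00-010, 0000-0, 001-01, 0101-0, 0111-1, 1-1010
Prime implicants: -01010, -11111, 0-1101, 00-010, 0000-0, 001-01, 010011, 0101-0, 0111-1, 1-1010, 101100, 110101
PI chart (minterm → PIs covering it):
  0 | 0000-0  (sole → essential)
  2 | 00-010,0000-0
  9 | 001-01  (sole → essential)
  13 | 0-1101,001-01
  19 | 010011  (sole → essential)
  20 | 0101-0  (sole → essential)
  22 | 0101-0  (sole → essential)
  31 | -11111,0111-1
  44 | 101100  (sole → essential)
  58 | 1-1010  (sole → essential)
  63 | -11111  (sole → essential)
Essential prime implicants: -11111, 0000-0, 001-01, 010011, 0101-0, 1-1010, 101100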